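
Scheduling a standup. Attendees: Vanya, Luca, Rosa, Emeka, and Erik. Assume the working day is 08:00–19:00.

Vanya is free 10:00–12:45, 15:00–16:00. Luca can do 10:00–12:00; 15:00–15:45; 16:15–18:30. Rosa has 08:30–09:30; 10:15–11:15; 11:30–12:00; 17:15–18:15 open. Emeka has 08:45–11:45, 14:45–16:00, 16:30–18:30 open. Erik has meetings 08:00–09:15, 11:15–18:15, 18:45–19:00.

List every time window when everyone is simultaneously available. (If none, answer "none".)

10:15-11:15

Vanya free: 10:00-12:45, 15:00-16:00.
Luca free: 10:00-12:00, 15:00-15:45, 16:15-18:30.
Rosa free: 08:30-09:30, 10:15-11:15, 11:30-12:00, 17:15-18:15.
Emeka free: 08:45-11:45, 14:45-16:00, 16:30-18:30.
Erik free: 09:15-11:15, 18:15-18:45 (invert busy blocks within the working day).
Vanya ∩ Luca: 10:00-12:00, 15:00-15:45.
Vanya ∩ Luca ∩ Rosa: 10:15-11:15, 11:30-12:00.
Vanya ∩ Luca ∩ Rosa ∩ Emeka: 10:15-11:15, 11:30-11:45.
Vanya ∩ Luca ∩ Rosa ∩ Emeka ∩ Erik: 10:15-11:15.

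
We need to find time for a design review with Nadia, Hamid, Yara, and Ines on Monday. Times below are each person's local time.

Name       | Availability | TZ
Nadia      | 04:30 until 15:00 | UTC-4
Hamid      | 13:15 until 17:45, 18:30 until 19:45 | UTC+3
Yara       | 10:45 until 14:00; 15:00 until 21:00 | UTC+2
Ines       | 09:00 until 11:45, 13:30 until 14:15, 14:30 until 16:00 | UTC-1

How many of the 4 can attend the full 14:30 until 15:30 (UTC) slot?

2

Nadia in UTC: 08:30-19:00 (add 4h to convert from UTC-4).
Hamid in UTC: 10:15-14:45, 15:30-16:45 (subtract 3h to convert from UTC+3).
Yara in UTC: 08:45-12:00, 13:00-19:00 (subtract 2h to convert from UTC+2).
Ines in UTC: 10:00-12:45, 14:30-15:15, 15:30-17:00 (add 1h to convert from UTC-1).
Nadia and Yara can make the full 14:30-15:30 slot — that's 2.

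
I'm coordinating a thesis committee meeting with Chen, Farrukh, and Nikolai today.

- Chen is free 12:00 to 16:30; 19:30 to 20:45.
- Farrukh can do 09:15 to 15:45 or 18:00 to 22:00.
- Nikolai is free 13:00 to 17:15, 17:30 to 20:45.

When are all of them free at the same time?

Chen ∩ Farrukh: 12:00-15:45, 19:30-20:45.
Chen ∩ Farrukh ∩ Nikolai: 13:00-15:45, 19:30-20:45.
Those are the intersection windows.

13:00-15:45, 19:30-20:45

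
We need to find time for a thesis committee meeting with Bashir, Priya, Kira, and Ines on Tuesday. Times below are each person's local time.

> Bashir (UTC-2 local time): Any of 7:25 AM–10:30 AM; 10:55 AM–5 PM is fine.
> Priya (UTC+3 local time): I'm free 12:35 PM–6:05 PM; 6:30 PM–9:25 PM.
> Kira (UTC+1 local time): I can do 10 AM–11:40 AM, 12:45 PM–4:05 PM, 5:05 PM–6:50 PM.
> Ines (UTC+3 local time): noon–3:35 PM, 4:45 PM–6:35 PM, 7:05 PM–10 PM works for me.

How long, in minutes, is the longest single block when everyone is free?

105

Bashir in UTC: 09:25-12:30, 12:55-19:00 (add 2h to convert from UTC-2).
Priya in UTC: 09:35-15:05, 15:30-18:25 (subtract 3h to convert from UTC+3).
Kira in UTC: 09:00-10:40, 11:45-15:05, 16:05-17:50 (subtract 1h to convert from UTC+1).
Ines in UTC: 09:00-12:35, 13:45-15:35, 16:05-19:00 (subtract 3h to convert from UTC+3).
Bashir ∩ Priya: 09:35-12:30, 12:55-15:05, 15:30-18:25.
Bashir ∩ Priya ∩ Kira: 09:35-10:40, 11:45-12:30, 12:55-15:05, 16:05-17:50.
Bashir ∩ Priya ∩ Kira ∩ Ines: 09:35-10:40, 11:45-12:30, 13:45-15:05, 16:05-17:50.
Those are the intersection windows.
The longest is 16:05-17:50 at 105 minutes.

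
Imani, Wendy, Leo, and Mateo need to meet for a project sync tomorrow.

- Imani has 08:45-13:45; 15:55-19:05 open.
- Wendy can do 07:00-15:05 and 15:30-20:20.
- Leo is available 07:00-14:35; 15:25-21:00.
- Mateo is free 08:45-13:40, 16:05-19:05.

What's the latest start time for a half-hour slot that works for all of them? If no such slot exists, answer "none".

Imani ∩ Wendy: 08:45-13:45, 15:55-19:05.
Imani ∩ Wendy ∩ Leo: 08:45-13:45, 15:55-19:05.
Imani ∩ Wendy ∩ Leo ∩ Mateo: 08:45-13:40, 16:05-19:05.
Those are the intersection windows.
The last common window of at least 30 minutes is 16:05-19:05; a 30-minute meeting can start as late as 18:35 and still end by 19:05.

18:35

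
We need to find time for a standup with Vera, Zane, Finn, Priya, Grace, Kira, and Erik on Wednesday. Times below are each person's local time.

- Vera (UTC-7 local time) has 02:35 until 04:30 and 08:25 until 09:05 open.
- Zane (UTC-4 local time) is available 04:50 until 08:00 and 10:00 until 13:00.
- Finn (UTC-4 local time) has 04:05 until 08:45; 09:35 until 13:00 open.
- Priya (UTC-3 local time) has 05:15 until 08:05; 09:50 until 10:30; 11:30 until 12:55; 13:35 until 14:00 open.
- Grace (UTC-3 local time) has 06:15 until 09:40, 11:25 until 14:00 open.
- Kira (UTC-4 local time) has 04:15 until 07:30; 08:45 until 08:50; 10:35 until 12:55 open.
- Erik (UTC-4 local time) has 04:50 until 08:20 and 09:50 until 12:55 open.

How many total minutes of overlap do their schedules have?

120

Vera in UTC: 09:35-11:30, 15:25-16:05 (add 7h to convert from UTC-7).
Zane in UTC: 08:50-12:00, 14:00-17:00 (add 4h to convert from UTC-4).
Finn in UTC: 08:05-12:45, 13:35-17:00 (add 4h to convert from UTC-4).
Priya in UTC: 08:15-11:05, 12:50-13:30, 14:30-15:55, 16:35-17:00 (add 3h to convert from UTC-3).
Grace in UTC: 09:15-12:40, 14:25-17:00 (add 3h to convert from UTC-3).
Kira in UTC: 08:15-11:30, 12:45-12:50, 14:35-16:55 (add 4h to convert from UTC-4).
Erik in UTC: 08:50-12:20, 13:50-16:55 (add 4h to convert from UTC-4).
Vera ∩ Zane: 09:35-11:30, 15:25-16:05.
Vera ∩ Zane ∩ Finn: 09:35-11:30, 15:25-16:05.
Vera ∩ Zane ∩ Finn ∩ Priya: 09:35-11:05, 15:25-15:55.
Vera ∩ Zane ∩ Finn ∩ Priya ∩ Grace: 09:35-11:05, 15:25-15:55.
Vera ∩ Zane ∩ Finn ∩ Priya ∩ Grace ∩ Kira: 09:35-11:05, 15:25-15:55.
Vera ∩ Zane ∩ Finn ∩ Priya ∩ Grace ∩ Kira ∩ Erik: 09:35-11:05, 15:25-15:55.
Summing the common windows: 90 + 30 = 120 minutes.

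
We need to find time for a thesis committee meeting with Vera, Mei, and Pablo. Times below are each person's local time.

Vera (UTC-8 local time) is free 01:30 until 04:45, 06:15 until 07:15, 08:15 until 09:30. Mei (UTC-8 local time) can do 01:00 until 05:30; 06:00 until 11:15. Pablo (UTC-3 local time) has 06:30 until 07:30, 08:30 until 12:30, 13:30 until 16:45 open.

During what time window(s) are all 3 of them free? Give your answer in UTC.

09:30-10:30, 11:30-12:45, 14:15-15:15, 16:30-17:30

Vera in UTC: 09:30-12:45, 14:15-15:15, 16:15-17:30 (add 8h to convert from UTC-8).
Mei in UTC: 09:00-13:30, 14:00-19:15 (add 8h to convert from UTC-8).
Pablo in UTC: 09:30-10:30, 11:30-15:30, 16:30-19:45 (add 3h to convert from UTC-3).
Vera ∩ Mei: 09:30-12:45, 14:15-15:15, 16:15-17:30.
Vera ∩ Mei ∩ Pablo: 09:30-10:30, 11:30-12:45, 14:15-15:15, 16:30-17:30.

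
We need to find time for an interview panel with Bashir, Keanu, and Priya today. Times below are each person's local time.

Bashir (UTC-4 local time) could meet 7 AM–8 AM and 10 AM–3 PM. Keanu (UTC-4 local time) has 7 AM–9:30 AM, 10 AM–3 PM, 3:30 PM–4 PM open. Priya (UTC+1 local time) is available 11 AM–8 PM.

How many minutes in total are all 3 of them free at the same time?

Bashir in UTC: 11:00-12:00, 14:00-19:00 (add 4h to convert from UTC-4).
Keanu in UTC: 11:00-13:30, 14:00-19:00, 19:30-20:00 (add 4h to convert from UTC-4).
Priya in UTC: 10:00-19:00 (subtract 1h to convert from UTC+1).
Bashir ∩ Keanu: 11:00-12:00, 14:00-19:00.
Bashir ∩ Keanu ∩ Priya: 11:00-12:00, 14:00-19:00.
Those are the intersection windows.
Summing the common windows: 60 + 300 = 360 minutes.

360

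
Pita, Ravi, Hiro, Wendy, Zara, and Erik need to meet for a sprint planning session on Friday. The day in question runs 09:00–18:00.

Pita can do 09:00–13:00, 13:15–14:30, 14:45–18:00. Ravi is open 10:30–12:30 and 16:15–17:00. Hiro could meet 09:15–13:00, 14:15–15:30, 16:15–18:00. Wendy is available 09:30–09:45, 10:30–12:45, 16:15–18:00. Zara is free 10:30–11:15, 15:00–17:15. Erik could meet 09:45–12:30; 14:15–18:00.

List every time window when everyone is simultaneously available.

Pita ∩ Ravi: 10:30-12:30, 16:15-17:00.
Pita ∩ Ravi ∩ Hiro: 10:30-12:30, 16:15-17:00.
Pita ∩ Ravi ∩ Hiro ∩ Wendy: 10:30-12:30, 16:15-17:00.
Pita ∩ Ravi ∩ Hiro ∩ Wendy ∩ Zara: 10:30-11:15, 16:15-17:00.
Pita ∩ Ravi ∩ Hiro ∩ Wendy ∩ Zara ∩ Erik: 10:30-11:15, 16:15-17:00.

10:30-11:15, 16:15-17:00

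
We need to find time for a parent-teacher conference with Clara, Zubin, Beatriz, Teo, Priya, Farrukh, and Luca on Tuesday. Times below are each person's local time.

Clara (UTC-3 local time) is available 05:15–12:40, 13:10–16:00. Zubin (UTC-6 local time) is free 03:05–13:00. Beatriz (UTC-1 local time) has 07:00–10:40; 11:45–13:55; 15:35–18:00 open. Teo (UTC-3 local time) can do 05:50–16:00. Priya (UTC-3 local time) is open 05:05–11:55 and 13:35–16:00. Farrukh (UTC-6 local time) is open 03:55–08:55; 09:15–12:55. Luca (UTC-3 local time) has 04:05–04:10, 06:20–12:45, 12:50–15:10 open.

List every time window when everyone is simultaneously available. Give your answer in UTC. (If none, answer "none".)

Clara in UTC: 08:15-15:40, 16:10-19:00 (add 3h to convert from UTC-3).
Zubin in UTC: 09:05-19:00 (add 6h to convert from UTC-6).
Beatriz in UTC: 08:00-11:40, 12:45-14:55, 16:35-19:00 (add 1h to convert from UTC-1).
Teo in UTC: 08:50-19:00 (add 3h to convert from UTC-3).
Priya in UTC: 08:05-14:55, 16:35-19:00 (add 3h to convert from UTC-3).
Farrukh in UTC: 09:55-14:55, 15:15-18:55 (add 6h to convert from UTC-6).
Luca in UTC: 07:05-07:10, 09:20-15:45, 15:50-18:10 (add 3h to convert from UTC-3).
Clara ∩ Zubin: 09:05-15:40, 16:10-19:00.
Clara ∩ Zubin ∩ Beatriz: 09:05-11:40, 12:45-14:55, 16:35-19:00.
Clara ∩ Zubin ∩ Beatriz ∩ Teo: 09:05-11:40, 12:45-14:55, 16:35-19:00.
Clara ∩ Zubin ∩ Beatriz ∩ Teo ∩ Priya: 09:05-11:40, 12:45-14:55, 16:35-19:00.
Clara ∩ Zubin ∩ Beatriz ∩ Teo ∩ Priya ∩ Farrukh: 09:55-11:40, 12:45-14:55, 16:35-18:55.
Clara ∩ Zubin ∩ Beatriz ∩ Teo ∩ Priya ∩ Farrukh ∩ Luca: 09:55-11:40, 12:45-14:55, 16:35-18:10.
So the common availability across everyone is 09:55-11:40, 12:45-14:55, 16:35-18:10.

09:55-11:40, 12:45-14:55, 16:35-18:10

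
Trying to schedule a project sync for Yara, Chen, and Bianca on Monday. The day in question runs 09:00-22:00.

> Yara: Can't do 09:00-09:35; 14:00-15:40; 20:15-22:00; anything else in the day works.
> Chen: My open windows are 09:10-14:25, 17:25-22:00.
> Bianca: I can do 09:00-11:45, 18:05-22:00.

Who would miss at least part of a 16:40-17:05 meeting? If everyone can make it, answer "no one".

Yara free: 09:35-14:00, 15:40-20:15 (invert busy blocks within the working day).
Chen free: 09:10-14:25, 17:25-22:00.
Bianca free: 09:00-11:45, 18:05-22:00.
Yara: free for 16:40-17:05. Chen: not fully free for 16:40-17:05. Bianca: not fully free for 16:40-17:05.

Bianca, Chen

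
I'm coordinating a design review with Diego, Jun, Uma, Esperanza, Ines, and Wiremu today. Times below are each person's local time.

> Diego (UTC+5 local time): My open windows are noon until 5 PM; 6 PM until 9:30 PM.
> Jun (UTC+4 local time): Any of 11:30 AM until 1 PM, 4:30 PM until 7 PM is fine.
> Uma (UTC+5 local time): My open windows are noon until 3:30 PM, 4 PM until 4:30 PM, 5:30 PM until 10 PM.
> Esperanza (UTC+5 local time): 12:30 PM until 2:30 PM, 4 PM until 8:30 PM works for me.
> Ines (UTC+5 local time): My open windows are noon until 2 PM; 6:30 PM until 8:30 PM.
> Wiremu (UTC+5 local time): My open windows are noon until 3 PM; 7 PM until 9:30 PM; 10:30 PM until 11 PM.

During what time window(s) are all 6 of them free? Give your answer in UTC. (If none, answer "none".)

07:30-09:00, 14:00-15:00

Diego in UTC: 07:00-12:00, 13:00-16:30 (subtract 5h to convert from UTC+5).
Jun in UTC: 07:30-09:00, 12:30-15:00 (subtract 4h to convert from UTC+4).
Uma in UTC: 07:00-10:30, 11:00-11:30, 12:30-17:00 (subtract 5h to convert from UTC+5).
Esperanza in UTC: 07:30-09:30, 11:00-15:30 (subtract 5h to convert from UTC+5).
Ines in UTC: 07:00-09:00, 13:30-15:30 (subtract 5h to convert from UTC+5).
Wiremu in UTC: 07:00-10:00, 14:00-16:30, 17:30-18:00 (subtract 5h to convert from UTC+5).
Diego ∩ Jun: 07:30-09:00, 13:00-15:00.
Diego ∩ Jun ∩ Uma: 07:30-09:00, 13:00-15:00.
Diego ∩ Jun ∩ Uma ∩ Esperanza: 07:30-09:00, 13:00-15:00.
Diego ∩ Jun ∩ Uma ∩ Esperanza ∩ Ines: 07:30-09:00, 13:30-15:00.
Diego ∩ Jun ∩ Uma ∩ Esperanza ∩ Ines ∩ Wiremu: 07:30-09:00, 14:00-15:00.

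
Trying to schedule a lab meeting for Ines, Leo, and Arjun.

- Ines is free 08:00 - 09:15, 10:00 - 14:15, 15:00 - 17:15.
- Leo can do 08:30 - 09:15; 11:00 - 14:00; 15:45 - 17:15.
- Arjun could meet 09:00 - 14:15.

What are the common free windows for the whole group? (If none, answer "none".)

Ines ∩ Leo: 08:30-09:15, 11:00-14:00, 15:45-17:15.
Ines ∩ Leo ∩ Arjun: 09:00-09:15, 11:00-14:00.

09:00-09:15, 11:00-14:00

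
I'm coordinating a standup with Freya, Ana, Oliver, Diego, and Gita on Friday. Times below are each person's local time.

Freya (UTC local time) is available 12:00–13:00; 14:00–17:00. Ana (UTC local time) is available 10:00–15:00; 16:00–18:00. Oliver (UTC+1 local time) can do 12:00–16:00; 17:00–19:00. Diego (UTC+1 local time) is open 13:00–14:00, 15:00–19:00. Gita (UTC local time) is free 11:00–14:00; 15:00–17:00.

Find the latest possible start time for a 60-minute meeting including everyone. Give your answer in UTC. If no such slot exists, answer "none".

Freya in UTC: 12:00-13:00, 14:00-17:00.
Ana in UTC: 10:00-15:00, 16:00-18:00.
Oliver in UTC: 11:00-15:00, 16:00-18:00 (subtract 1h to convert from UTC+1).
Diego in UTC: 12:00-13:00, 14:00-18:00 (subtract 1h to convert from UTC+1).
Gita in UTC: 11:00-14:00, 15:00-17:00.
Freya ∩ Ana: 12:00-13:00, 14:00-15:00, 16:00-17:00.
Freya ∩ Ana ∩ Oliver: 12:00-13:00, 14:00-15:00, 16:00-17:00.
Freya ∩ Ana ∩ Oliver ∩ Diego: 12:00-13:00, 14:00-15:00, 16:00-17:00.
Freya ∩ Ana ∩ Oliver ∩ Diego ∩ Gita: 12:00-13:00, 16:00-17:00.
So the common availability across everyone is 12:00-13:00, 16:00-17:00.
The last common window of at least 60 minutes is 16:00-17:00; a 60-minute meeting can start as late as 16:00 and still end by 17:00.

16:00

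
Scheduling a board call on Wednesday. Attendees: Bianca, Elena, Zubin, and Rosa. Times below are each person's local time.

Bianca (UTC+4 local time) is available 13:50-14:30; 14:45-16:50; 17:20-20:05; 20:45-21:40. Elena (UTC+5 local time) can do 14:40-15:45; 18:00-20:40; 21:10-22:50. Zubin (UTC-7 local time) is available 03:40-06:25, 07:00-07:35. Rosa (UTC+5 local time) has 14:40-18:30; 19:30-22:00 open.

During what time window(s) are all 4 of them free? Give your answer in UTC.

Bianca in UTC: 09:50-10:30, 10:45-12:50, 13:20-16:05, 16:45-17:40 (subtract 4h to convert from UTC+4).
Elena in UTC: 09:40-10:45, 13:00-15:40, 16:10-17:50 (subtract 5h to convert from UTC+5).
Zubin in UTC: 10:40-13:25, 14:00-14:35 (add 7h to convert from UTC-7).
Rosa in UTC: 09:40-13:30, 14:30-17:00 (subtract 5h to convert from UTC+5).
Bianca ∩ Elena: 09:50-10:30, 13:20-15:40, 16:45-17:40.
Bianca ∩ Elena ∩ Zubin: 13:20-13:25, 14:00-14:35.
Bianca ∩ Elena ∩ Zubin ∩ Rosa: 13:20-13:25, 14:30-14:35.

13:20-13:25, 14:30-14:35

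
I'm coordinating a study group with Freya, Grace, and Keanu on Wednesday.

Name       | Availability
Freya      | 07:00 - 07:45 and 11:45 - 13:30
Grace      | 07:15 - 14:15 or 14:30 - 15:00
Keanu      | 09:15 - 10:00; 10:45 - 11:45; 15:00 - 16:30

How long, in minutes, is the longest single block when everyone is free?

Freya ∩ Grace: 07:15-07:45, 11:45-13:30.
Freya ∩ Grace ∩ Keanu: ∅.
There is no time when everyone is free.
No common window exists, so the longest block is 0 minutes.

0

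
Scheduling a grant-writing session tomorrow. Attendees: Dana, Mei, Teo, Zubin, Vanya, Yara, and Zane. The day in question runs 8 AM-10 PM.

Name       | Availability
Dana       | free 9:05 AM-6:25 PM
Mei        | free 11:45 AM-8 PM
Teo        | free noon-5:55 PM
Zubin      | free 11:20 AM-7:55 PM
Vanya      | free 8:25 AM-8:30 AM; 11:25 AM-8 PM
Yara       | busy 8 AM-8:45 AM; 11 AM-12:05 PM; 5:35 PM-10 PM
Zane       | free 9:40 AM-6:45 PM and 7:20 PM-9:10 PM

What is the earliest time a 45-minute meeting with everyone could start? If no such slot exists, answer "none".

12:05

Dana free: 09:05-18:25.
Mei free: 11:45-20:00.
Teo free: 12:00-17:55.
Zubin free: 11:20-19:55.
Vanya free: 08:25-08:30, 11:25-20:00.
Yara free: 08:45-11:00, 12:05-17:35 (invert busy blocks within the working day).
Zane free: 09:40-18:45, 19:20-21:10.
Dana ∩ Mei: 11:45-18:25.
Dana ∩ Mei ∩ Teo: 12:00-17:55.
Dana ∩ Mei ∩ Teo ∩ Zubin: 12:00-17:55.
Dana ∩ Mei ∩ Teo ∩ Zubin ∩ Vanya: 12:00-17:55.
Dana ∩ Mei ∩ Teo ∩ Zubin ∩ Vanya ∩ Yara: 12:05-17:35.
Dana ∩ Mei ∩ Teo ∩ Zubin ∩ Vanya ∩ Yara ∩ Zane: 12:05-17:35.
So the common availability across everyone is 12:05-17:35.
The first common window of at least 45 minutes is 12:05-17:35, so the earliest start is 12:05.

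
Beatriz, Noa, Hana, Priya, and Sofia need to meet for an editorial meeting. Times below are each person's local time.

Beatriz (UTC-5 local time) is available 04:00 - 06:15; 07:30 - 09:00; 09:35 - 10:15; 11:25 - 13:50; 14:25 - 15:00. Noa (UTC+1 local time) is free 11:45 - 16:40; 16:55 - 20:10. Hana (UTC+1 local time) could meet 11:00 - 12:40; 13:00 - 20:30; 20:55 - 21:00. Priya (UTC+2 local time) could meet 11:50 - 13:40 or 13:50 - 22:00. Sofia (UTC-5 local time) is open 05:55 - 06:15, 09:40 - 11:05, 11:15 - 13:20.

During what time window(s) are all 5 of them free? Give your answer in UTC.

10:55-11:15, 14:40-15:15, 16:25-18:20

Beatriz in UTC: 09:00-11:15, 12:30-14:00, 14:35-15:15, 16:25-18:50, 19:25-20:00 (add 5h to convert from UTC-5).
Noa in UTC: 10:45-15:40, 15:55-19:10 (subtract 1h to convert from UTC+1).
Hana in UTC: 10:00-11:40, 12:00-19:30, 19:55-20:00 (subtract 1h to convert from UTC+1).
Priya in UTC: 09:50-11:40, 11:50-20:00 (subtract 2h to convert from UTC+2).
Sofia in UTC: 10:55-11:15, 14:40-16:05, 16:15-18:20 (add 5h to convert from UTC-5).
Beatriz ∩ Noa: 10:45-11:15, 12:30-14:00, 14:35-15:15, 16:25-18:50.
Beatriz ∩ Noa ∩ Hana: 10:45-11:15, 12:30-14:00, 14:35-15:15, 16:25-18:50.
Beatriz ∩ Noa ∩ Hana ∩ Priya: 10:45-11:15, 12:30-14:00, 14:35-15:15, 16:25-18:50.
Beatriz ∩ Noa ∩ Hana ∩ Priya ∩ Sofia: 10:55-11:15, 14:40-15:15, 16:25-18:20.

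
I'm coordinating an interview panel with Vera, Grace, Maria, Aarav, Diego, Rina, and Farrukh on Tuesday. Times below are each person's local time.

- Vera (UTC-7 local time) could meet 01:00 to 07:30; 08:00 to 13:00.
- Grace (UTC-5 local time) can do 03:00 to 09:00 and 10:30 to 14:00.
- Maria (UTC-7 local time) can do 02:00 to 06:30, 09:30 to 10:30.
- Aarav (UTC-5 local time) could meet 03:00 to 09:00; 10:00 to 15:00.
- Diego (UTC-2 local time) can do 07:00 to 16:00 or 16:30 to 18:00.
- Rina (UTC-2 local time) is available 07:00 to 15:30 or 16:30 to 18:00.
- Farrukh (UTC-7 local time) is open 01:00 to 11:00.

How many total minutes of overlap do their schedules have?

330

Vera in UTC: 08:00-14:30, 15:00-20:00 (add 7h to convert from UTC-7).
Grace in UTC: 08:00-14:00, 15:30-19:00 (add 5h to convert from UTC-5).
Maria in UTC: 09:00-13:30, 16:30-17:30 (add 7h to convert from UTC-7).
Aarav in UTC: 08:00-14:00, 15:00-20:00 (add 5h to convert from UTC-5).
Diego in UTC: 09:00-18:00, 18:30-20:00 (add 2h to convert from UTC-2).
Rina in UTC: 09:00-17:30, 18:30-20:00 (add 2h to convert from UTC-2).
Farrukh in UTC: 08:00-18:00 (add 7h to convert from UTC-7).
Vera ∩ Grace: 08:00-14:00, 15:30-19:00.
Vera ∩ Grace ∩ Maria: 09:00-13:30, 16:30-17:30.
Vera ∩ Grace ∩ Maria ∩ Aarav: 09:00-13:30, 16:30-17:30.
Vera ∩ Grace ∩ Maria ∩ Aarav ∩ Diego: 09:00-13:30, 16:30-17:30.
Vera ∩ Grace ∩ Maria ∩ Aarav ∩ Diego ∩ Rina: 09:00-13:30, 16:30-17:30.
Vera ∩ Grace ∩ Maria ∩ Aarav ∩ Diego ∩ Rina ∩ Farrukh: 09:00-13:30, 16:30-17:30.
Summing the common windows: 270 + 60 = 330 minutes.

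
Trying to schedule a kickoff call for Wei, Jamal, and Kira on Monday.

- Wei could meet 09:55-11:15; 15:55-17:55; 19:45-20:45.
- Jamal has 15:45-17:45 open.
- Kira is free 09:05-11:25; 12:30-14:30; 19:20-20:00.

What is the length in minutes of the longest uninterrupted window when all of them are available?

0

Wei ∩ Jamal: 15:55-17:45.
Wei ∩ Jamal ∩ Kira: ∅.
There is no time when everyone is free.
No common window exists, so the longest block is 0 minutes.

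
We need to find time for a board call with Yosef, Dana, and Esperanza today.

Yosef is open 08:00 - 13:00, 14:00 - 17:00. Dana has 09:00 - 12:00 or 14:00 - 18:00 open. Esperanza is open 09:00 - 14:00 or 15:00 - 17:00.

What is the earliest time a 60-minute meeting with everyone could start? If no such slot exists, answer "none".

Yosef ∩ Dana: 09:00-12:00, 14:00-17:00.
Yosef ∩ Dana ∩ Esperanza: 09:00-12:00, 15:00-17:00.
The first common window of at least 60 minutes is 09:00-12:00, so the earliest start is 09:00.

09:00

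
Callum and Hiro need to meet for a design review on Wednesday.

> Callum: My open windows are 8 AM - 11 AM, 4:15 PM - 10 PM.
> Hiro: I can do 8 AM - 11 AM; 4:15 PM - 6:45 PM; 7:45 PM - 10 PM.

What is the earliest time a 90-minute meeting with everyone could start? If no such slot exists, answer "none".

08:00

Callum ∩ Hiro: 08:00-11:00, 16:15-18:45, 19:45-22:00.
The first common window of at least 90 minutes is 08:00-11:00, so the earliest start is 08:00.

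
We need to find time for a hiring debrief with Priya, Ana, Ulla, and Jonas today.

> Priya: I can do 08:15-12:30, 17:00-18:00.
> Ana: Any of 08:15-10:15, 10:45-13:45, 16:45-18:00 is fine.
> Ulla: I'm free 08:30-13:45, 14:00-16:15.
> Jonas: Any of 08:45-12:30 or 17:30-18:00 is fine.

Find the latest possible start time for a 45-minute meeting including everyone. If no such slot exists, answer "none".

Priya ∩ Ana: 08:15-10:15, 10:45-12:30, 17:00-18:00.
Priya ∩ Ana ∩ Ulla: 08:30-10:15, 10:45-12:30.
Priya ∩ Ana ∩ Ulla ∩ Jonas: 08:45-10:15, 10:45-12:30.
The last common window of at least 45 minutes is 10:45-12:30; a 45-minute meeting can start as late as 11:45 and still end by 12:30.

11:45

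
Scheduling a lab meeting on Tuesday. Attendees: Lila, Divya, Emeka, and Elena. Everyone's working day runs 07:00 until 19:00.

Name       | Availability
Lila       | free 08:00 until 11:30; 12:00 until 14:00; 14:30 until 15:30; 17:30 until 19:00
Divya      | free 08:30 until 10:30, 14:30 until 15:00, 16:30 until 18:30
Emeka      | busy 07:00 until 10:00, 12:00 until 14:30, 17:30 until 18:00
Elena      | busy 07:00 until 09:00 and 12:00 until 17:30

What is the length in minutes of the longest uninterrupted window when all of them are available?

30

Lila free: 08:00-11:30, 12:00-14:00, 14:30-15:30, 17:30-19:00.
Divya free: 08:30-10:30, 14:30-15:00, 16:30-18:30.
Emeka free: 10:00-12:00, 14:30-17:30, 18:00-19:00 (invert busy blocks within the working day).
Elena free: 09:00-12:00, 17:30-19:00 (invert busy blocks within the working day).
Lila ∩ Divya: 08:30-10:30, 14:30-15:00, 17:30-18:30.
Lila ∩ Divya ∩ Emeka: 10:00-10:30, 14:30-15:00, 18:00-18:30.
Lila ∩ Divya ∩ Emeka ∩ Elena: 10:00-10:30, 18:00-18:30.
The longest is 10:00-10:30 at 30 minutes.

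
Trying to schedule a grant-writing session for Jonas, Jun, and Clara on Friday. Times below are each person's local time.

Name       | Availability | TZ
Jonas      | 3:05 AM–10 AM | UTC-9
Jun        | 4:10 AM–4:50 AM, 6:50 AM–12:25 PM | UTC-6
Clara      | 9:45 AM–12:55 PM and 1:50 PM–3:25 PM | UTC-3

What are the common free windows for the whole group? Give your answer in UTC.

12:50-15:55, 16:50-18:25

Jonas in UTC: 12:05-19:00 (add 9h to convert from UTC-9).
Jun in UTC: 10:10-10:50, 12:50-18:25 (add 6h to convert from UTC-6).
Clara in UTC: 12:45-15:55, 16:50-18:25 (add 3h to convert from UTC-3).
Jonas ∩ Jun: 12:50-18:25.
Jonas ∩ Jun ∩ Clara: 12:50-15:55, 16:50-18:25.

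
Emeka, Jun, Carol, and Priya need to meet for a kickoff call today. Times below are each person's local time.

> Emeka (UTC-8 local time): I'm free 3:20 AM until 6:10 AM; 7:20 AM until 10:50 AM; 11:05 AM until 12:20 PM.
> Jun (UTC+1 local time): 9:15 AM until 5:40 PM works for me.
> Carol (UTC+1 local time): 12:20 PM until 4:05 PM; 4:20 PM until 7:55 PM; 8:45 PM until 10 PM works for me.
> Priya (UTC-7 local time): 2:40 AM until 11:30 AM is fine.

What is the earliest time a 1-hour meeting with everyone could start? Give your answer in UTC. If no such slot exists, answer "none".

11:20

Emeka in UTC: 11:20-14:10, 15:20-18:50, 19:05-20:20 (add 8h to convert from UTC-8).
Jun in UTC: 08:15-16:40 (subtract 1h to convert from UTC+1).
Carol in UTC: 11:20-15:05, 15:20-18:55, 19:45-21:00 (subtract 1h to convert from UTC+1).
Priya in UTC: 09:40-18:30 (add 7h to convert from UTC-7).
Emeka ∩ Jun: 11:20-14:10, 15:20-16:40.
Emeka ∩ Jun ∩ Carol: 11:20-14:10, 15:20-16:40.
Emeka ∩ Jun ∩ Carol ∩ Priya: 11:20-14:10, 15:20-16:40.
The first common window of at least 60 minutes is 11:20-14:10, so the earliest start is 11:20.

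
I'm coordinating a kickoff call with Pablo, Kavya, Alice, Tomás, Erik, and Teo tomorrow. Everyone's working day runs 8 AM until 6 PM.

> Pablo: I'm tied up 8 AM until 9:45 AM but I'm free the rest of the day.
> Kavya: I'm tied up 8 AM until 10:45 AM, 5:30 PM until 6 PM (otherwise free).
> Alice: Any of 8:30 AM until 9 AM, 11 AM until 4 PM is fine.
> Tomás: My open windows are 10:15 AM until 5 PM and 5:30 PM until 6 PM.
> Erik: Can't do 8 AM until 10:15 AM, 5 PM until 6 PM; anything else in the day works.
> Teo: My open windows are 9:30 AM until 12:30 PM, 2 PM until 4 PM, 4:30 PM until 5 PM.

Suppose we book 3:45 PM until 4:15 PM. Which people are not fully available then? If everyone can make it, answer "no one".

Alice, Teo

Pablo free: 09:45-18:00 (invert busy blocks within the working day).
Kavya free: 10:45-17:30 (invert busy blocks within the working day).
Alice free: 08:30-09:00, 11:00-16:00.
Tomás free: 10:15-17:00, 17:30-18:00.
Erik free: 10:15-17:00 (invert busy blocks within the working day).
Teo free: 09:30-12:30, 14:00-16:00, 16:30-17:00.
Pablo: free for 15:45-16:15. Kavya: free for 15:45-16:15. Alice: not fully free for 15:45-16:15. Tomás: free for 15:45-16:15. Erik: free for 15:45-16:15. Teo: not fully free for 15:45-16:15.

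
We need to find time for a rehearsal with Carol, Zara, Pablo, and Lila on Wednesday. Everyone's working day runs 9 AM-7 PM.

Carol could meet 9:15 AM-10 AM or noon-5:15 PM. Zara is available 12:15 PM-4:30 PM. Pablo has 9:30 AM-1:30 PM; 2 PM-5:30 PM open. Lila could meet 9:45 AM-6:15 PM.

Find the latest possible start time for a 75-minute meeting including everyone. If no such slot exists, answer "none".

Carol ∩ Zara: 12:15-16:30.
Carol ∩ Zara ∩ Pablo: 12:15-13:30, 14:00-16:30.
Carol ∩ Zara ∩ Pablo ∩ Lila: 12:15-13:30, 14:00-16:30.
The last common window of at least 75 minutes is 14:00-16:30; a 75-minute meeting can start as late as 15:15 and still end by 16:30.

15:15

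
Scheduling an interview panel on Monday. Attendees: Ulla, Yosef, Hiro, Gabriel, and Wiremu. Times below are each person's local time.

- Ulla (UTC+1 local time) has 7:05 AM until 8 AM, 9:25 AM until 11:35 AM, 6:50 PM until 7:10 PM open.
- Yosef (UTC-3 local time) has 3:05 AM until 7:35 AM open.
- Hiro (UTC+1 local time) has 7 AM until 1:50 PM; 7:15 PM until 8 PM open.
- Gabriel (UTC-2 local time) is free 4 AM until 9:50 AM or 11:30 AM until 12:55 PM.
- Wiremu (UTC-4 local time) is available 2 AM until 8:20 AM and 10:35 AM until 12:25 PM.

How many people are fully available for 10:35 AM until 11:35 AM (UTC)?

Ulla in UTC: 06:05-07:00, 08:25-10:35, 17:50-18:10 (subtract 1h to convert from UTC+1).
Yosef in UTC: 06:05-10:35 (add 3h to convert from UTC-3).
Hiro in UTC: 06:00-12:50, 18:15-19:00 (subtract 1h to convert from UTC+1).
Gabriel in UTC: 06:00-11:50, 13:30-14:55 (add 2h to convert from UTC-2).
Wiremu in UTC: 06:00-12:20, 14:35-16:25 (add 4h to convert from UTC-4).
Hiro, Gabriel, and Wiremu can make the full 10:35-11:35 slot — that's 3.

3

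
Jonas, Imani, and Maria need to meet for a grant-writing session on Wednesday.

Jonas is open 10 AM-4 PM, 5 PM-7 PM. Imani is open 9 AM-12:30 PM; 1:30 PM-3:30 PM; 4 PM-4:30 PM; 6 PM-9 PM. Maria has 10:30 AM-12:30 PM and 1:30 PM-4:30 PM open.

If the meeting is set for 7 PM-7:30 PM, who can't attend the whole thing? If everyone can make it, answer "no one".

Jonas: not fully free for 19:00-19:30. Imani: free for 19:00-19:30. Maria: not fully free for 19:00-19:30.

Jonas, Maria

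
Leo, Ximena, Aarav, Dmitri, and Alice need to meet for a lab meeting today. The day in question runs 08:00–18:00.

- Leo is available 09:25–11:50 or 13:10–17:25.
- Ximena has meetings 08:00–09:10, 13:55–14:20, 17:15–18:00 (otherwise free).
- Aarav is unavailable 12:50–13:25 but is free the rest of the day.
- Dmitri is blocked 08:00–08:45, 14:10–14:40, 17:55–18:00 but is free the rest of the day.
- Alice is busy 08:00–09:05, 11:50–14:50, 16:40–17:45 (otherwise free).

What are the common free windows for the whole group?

Leo free: 09:25-11:50, 13:10-17:25.
Ximena free: 09:10-13:55, 14:20-17:15 (invert busy blocks within the working day).
Aarav free: 08:00-12:50, 13:25-18:00 (invert busy blocks within the working day).
Dmitri free: 08:45-14:10, 14:40-17:55 (invert busy blocks within the working day).
Alice free: 09:05-11:50, 14:50-16:40, 17:45-18:00 (invert busy blocks within the working day).
Leo ∩ Ximena: 09:25-11:50, 13:10-13:55, 14:20-17:15.
Leo ∩ Ximena ∩ Aarav: 09:25-11:50, 13:25-13:55, 14:20-17:15.
Leo ∩ Ximena ∩ Aarav ∩ Dmitri: 09:25-11:50, 13:25-13:55, 14:40-17:15.
Leo ∩ Ximena ∩ Aarav ∩ Dmitri ∩ Alice: 09:25-11:50, 14:50-16:40.
So the common availability across everyone is 09:25-11:50, 14:50-16:40.

09:25-11:50, 14:50-16:40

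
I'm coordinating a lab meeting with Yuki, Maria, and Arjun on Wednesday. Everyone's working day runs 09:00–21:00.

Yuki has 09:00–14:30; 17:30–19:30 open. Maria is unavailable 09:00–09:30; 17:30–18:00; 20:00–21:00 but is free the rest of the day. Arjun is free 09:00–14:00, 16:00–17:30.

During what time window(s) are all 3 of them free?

Yuki free: 09:00-14:30, 17:30-19:30.
Maria free: 09:30-17:30, 18:00-20:00 (invert busy blocks within the working day).
Arjun free: 09:00-14:00, 16:00-17:30.
Yuki ∩ Maria: 09:30-14:30, 18:00-19:30.
Yuki ∩ Maria ∩ Arjun: 09:30-14:00.
Those are the intersection windows.

09:30-14:00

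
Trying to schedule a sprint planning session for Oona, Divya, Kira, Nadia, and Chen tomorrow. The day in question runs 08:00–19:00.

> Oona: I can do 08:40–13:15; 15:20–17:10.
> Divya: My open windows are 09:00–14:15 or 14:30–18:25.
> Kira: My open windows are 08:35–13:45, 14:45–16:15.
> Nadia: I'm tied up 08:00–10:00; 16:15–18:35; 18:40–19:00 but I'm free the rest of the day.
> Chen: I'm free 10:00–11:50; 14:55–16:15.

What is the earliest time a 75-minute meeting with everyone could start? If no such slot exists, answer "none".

10:00

Oona free: 08:40-13:15, 15:20-17:10.
Divya free: 09:00-14:15, 14:30-18:25.
Kira free: 08:35-13:45, 14:45-16:15.
Nadia free: 10:00-16:15, 18:35-18:40 (invert busy blocks within the working day).
Chen free: 10:00-11:50, 14:55-16:15.
Oona ∩ Divya: 09:00-13:15, 15:20-17:10.
Oona ∩ Divya ∩ Kira: 09:00-13:15, 15:20-16:15.
Oona ∩ Divya ∩ Kira ∩ Nadia: 10:00-13:15, 15:20-16:15.
Oona ∩ Divya ∩ Kira ∩ Nadia ∩ Chen: 10:00-11:50, 15:20-16:15.
So the common availability across everyone is 10:00-11:50, 15:20-16:15.
The first common window of at least 75 minutes is 10:00-11:50, so the earliest start is 10:00.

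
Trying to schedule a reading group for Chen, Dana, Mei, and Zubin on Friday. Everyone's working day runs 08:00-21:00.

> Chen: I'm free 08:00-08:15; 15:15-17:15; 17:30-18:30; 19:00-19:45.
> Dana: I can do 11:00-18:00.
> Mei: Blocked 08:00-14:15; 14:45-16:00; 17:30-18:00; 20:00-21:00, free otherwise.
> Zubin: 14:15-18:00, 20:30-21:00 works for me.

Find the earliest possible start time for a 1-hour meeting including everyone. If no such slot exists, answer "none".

Chen free: 08:00-08:15, 15:15-17:15, 17:30-18:30, 19:00-19:45.
Dana free: 11:00-18:00.
Mei free: 14:15-14:45, 16:00-17:30, 18:00-20:00 (invert busy blocks within the working day).
Zubin free: 14:15-18:00, 20:30-21:00.
Chen ∩ Dana: 15:15-17:15, 17:30-18:00.
Chen ∩ Dana ∩ Mei: 16:00-17:15.
Chen ∩ Dana ∩ Mei ∩ Zubin: 16:00-17:15.
The first common window of at least 60 minutes is 16:00-17:15, so the earliest start is 16:00.

16:00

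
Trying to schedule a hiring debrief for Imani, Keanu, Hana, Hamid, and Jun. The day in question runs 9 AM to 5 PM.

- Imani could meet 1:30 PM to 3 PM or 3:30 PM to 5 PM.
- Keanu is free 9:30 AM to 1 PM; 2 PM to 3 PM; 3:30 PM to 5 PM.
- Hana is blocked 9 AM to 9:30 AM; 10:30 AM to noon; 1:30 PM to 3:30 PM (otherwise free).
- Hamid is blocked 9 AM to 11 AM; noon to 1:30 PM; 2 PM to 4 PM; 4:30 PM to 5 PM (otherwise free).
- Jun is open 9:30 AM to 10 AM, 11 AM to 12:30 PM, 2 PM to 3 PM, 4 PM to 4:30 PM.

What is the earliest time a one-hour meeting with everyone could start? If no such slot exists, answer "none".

Imani free: 13:30-15:00, 15:30-17:00.
Keanu free: 09:30-13:00, 14:00-15:00, 15:30-17:00.
Hana free: 09:30-10:30, 12:00-13:30, 15:30-17:00 (invert busy blocks within the working day).
Hamid free: 11:00-12:00, 13:30-14:00, 16:00-16:30 (invert busy blocks within the working day).
Jun free: 09:30-10:00, 11:00-12:30, 14:00-15:00, 16:00-16:30.
Imani ∩ Keanu: 14:00-15:00, 15:30-17:00.
Imani ∩ Keanu ∩ Hana: 15:30-17:00.
Imani ∩ Keanu ∩ Hana ∩ Hamid: 16:00-16:30.
Imani ∩ Keanu ∩ Hana ∩ Hamid ∩ Jun: 16:00-16:30.
No common window is at least 60 minutes long.

none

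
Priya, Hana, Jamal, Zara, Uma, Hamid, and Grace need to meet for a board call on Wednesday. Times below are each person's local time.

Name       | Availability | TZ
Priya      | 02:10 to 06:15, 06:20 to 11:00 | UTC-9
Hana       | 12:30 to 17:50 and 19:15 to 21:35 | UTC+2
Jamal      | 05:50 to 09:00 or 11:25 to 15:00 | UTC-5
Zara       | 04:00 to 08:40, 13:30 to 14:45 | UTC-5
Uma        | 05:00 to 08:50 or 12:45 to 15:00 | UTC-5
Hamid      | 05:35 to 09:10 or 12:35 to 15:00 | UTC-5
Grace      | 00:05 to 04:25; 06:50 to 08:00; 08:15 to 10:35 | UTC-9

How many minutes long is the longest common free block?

Priya in UTC: 11:10-15:15, 15:20-20:00 (add 9h to convert from UTC-9).
Hana in UTC: 10:30-15:50, 17:15-19:35 (subtract 2h to convert from UTC+2).
Jamal in UTC: 10:50-14:00, 16:25-20:00 (add 5h to convert from UTC-5).
Zara in UTC: 09:00-13:40, 18:30-19:45 (add 5h to convert from UTC-5).
Uma in UTC: 10:00-13:50, 17:45-20:00 (add 5h to convert from UTC-5).
Hamid in UTC: 10:35-14:10, 17:35-20:00 (add 5h to convert from UTC-5).
Grace in UTC: 09:05-13:25, 15:50-17:00, 17:15-19:35 (add 9h to convert from UTC-9).
Priya ∩ Hana: 11:10-15:15, 15:20-15:50, 17:15-19:35.
Priya ∩ Hana ∩ Jamal: 11:10-14:00, 17:15-19:35.
Priya ∩ Hana ∩ Jamal ∩ Zara: 11:10-13:40, 18:30-19:35.
Priya ∩ Hana ∩ Jamal ∩ Zara ∩ Uma: 11:10-13:40, 18:30-19:35.
Priya ∩ Hana ∩ Jamal ∩ Zara ∩ Uma ∩ Hamid: 11:10-13:40, 18:30-19:35.
Priya ∩ Hana ∩ Jamal ∩ Zara ∩ Uma ∩ Hamid ∩ Grace: 11:10-13:25, 18:30-19:35.
Those are the intersection windows.
The longest is 11:10-13:25 at 135 minutes.

135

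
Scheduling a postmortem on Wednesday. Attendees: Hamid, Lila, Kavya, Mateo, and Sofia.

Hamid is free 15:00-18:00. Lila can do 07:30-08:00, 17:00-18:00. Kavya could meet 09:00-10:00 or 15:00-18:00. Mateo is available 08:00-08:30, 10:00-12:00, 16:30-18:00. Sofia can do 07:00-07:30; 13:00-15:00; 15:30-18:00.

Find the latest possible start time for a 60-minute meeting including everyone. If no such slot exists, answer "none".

17:00

Hamid ∩ Lila: 17:00-18:00.
Hamid ∩ Lila ∩ Kavya: 17:00-18:00.
Hamid ∩ Lila ∩ Kavya ∩ Mateo: 17:00-18:00.
Hamid ∩ Lila ∩ Kavya ∩ Mateo ∩ Sofia: 17:00-18:00.
Those are the intersection windows.
The last common window of at least 60 minutes is 17:00-18:00; a 60-minute meeting can start as late as 17:00 and still end by 18:00.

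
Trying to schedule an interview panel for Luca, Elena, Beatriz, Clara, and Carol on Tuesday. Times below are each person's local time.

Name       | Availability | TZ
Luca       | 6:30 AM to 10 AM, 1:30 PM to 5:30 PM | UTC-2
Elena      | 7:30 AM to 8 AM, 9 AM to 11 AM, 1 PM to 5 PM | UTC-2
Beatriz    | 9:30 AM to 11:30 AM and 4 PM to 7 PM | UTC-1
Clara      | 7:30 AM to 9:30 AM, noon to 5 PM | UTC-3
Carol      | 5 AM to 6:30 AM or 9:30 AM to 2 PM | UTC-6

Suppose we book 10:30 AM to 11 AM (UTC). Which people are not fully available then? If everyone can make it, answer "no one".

Carol, Elena

Luca in UTC: 08:30-12:00, 15:30-19:30 (add 2h to convert from UTC-2).
Elena in UTC: 09:30-10:00, 11:00-13:00, 15:00-19:00 (add 2h to convert from UTC-2).
Beatriz in UTC: 10:30-12:30, 17:00-20:00 (add 1h to convert from UTC-1).
Clara in UTC: 10:30-12:30, 15:00-20:00 (add 3h to convert from UTC-3).
Carol in UTC: 11:00-12:30, 15:30-20:00 (add 6h to convert from UTC-6).
Luca: free for 10:30-11:00. Elena: not fully free for 10:30-11:00. Beatriz: free for 10:30-11:00. Clara: free for 10:30-11:00. Carol: not fully free for 10:30-11:00.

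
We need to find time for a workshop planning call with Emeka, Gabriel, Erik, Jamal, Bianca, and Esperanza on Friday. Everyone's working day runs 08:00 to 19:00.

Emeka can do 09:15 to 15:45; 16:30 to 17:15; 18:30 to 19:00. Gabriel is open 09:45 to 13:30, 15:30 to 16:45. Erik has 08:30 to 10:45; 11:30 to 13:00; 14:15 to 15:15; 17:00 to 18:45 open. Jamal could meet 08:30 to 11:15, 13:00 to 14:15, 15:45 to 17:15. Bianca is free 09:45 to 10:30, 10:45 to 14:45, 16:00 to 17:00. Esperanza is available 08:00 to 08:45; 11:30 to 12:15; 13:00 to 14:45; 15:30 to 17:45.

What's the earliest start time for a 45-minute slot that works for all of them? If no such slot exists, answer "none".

Emeka ∩ Gabriel: 09:45-13:30, 15:30-15:45, 16:30-16:45.
Emeka ∩ Gabriel ∩ Erik: 09:45-10:45, 11:30-13:00.
Emeka ∩ Gabriel ∩ Erik ∩ Jamal: 09:45-10:45.
Emeka ∩ Gabriel ∩ Erik ∩ Jamal ∩ Bianca: 09:45-10:30.
Emeka ∩ Gabriel ∩ Erik ∩ Jamal ∩ Bianca ∩ Esperanza: ∅.
There is no time when everyone is free.
No common window is at least 45 minutes long.

none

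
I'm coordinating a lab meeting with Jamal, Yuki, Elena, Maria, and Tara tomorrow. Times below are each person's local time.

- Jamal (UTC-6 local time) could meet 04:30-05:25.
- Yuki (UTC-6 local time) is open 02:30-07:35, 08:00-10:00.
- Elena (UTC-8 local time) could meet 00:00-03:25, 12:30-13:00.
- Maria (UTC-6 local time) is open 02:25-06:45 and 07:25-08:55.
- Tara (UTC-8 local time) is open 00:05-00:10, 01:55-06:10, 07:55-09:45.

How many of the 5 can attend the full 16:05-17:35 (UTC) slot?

1

Jamal in UTC: 10:30-11:25 (add 6h to convert from UTC-6).
Yuki in UTC: 08:30-13:35, 14:00-16:00 (add 6h to convert from UTC-6).
Elena in UTC: 08:00-11:25, 20:30-21:00 (add 8h to convert from UTC-8).
Maria in UTC: 08:25-12:45, 13:25-14:55 (add 6h to convert from UTC-6).
Tara in UTC: 08:05-08:10, 09:55-14:10, 15:55-17:45 (add 8h to convert from UTC-8).
Tara can make the full 16:05-17:35 slot — that's 1.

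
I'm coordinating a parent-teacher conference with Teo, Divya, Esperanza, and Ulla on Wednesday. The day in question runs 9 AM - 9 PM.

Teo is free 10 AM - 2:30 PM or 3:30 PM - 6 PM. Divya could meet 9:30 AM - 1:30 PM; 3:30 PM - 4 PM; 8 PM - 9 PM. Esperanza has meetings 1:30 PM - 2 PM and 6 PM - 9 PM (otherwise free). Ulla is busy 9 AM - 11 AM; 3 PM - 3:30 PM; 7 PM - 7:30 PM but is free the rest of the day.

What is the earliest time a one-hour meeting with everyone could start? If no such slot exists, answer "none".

Teo free: 10:00-14:30, 15:30-18:00.
Divya free: 09:30-13:30, 15:30-16:00, 20:00-21:00.
Esperanza free: 09:00-13:30, 14:00-18:00 (invert busy blocks within the working day).
Ulla free: 11:00-15:00, 15:30-19:00, 19:30-21:00 (invert busy blocks within the working day).
Teo ∩ Divya: 10:00-13:30, 15:30-16:00.
Teo ∩ Divya ∩ Esperanza: 10:00-13:30, 15:30-16:00.
Teo ∩ Divya ∩ Esperanza ∩ Ulla: 11:00-13:30, 15:30-16:00.
The first common window of at least 60 minutes is 11:00-13:30, so the earliest start is 11:00.

11:00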